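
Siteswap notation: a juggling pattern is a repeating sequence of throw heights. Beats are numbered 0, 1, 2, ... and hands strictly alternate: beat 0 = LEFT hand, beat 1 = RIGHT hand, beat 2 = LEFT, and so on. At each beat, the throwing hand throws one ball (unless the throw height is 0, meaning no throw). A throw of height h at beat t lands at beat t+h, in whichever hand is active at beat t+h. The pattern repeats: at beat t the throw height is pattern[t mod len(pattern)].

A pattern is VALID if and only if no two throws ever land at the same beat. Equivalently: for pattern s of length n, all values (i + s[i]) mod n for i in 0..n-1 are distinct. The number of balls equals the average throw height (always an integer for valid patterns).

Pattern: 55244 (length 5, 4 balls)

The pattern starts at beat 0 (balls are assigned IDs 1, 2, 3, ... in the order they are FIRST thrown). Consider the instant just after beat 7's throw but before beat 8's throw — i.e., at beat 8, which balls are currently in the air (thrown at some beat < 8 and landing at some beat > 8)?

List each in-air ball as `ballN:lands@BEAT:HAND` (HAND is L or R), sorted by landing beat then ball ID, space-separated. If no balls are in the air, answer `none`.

Beat 0 (L): throw ball1 h=5 -> lands@5:R; in-air after throw: [b1@5:R]
Beat 1 (R): throw ball2 h=5 -> lands@6:L; in-air after throw: [b1@5:R b2@6:L]
Beat 2 (L): throw ball3 h=2 -> lands@4:L; in-air after throw: [b3@4:L b1@5:R b2@6:L]
Beat 3 (R): throw ball4 h=4 -> lands@7:R; in-air after throw: [b3@4:L b1@5:R b2@6:L b4@7:R]
Beat 4 (L): throw ball3 h=4 -> lands@8:L; in-air after throw: [b1@5:R b2@6:L b4@7:R b3@8:L]
Beat 5 (R): throw ball1 h=5 -> lands@10:L; in-air after throw: [b2@6:L b4@7:R b3@8:L b1@10:L]
Beat 6 (L): throw ball2 h=5 -> lands@11:R; in-air after throw: [b4@7:R b3@8:L b1@10:L b2@11:R]
Beat 7 (R): throw ball4 h=2 -> lands@9:R; in-air after throw: [b3@8:L b4@9:R b1@10:L b2@11:R]
Beat 8 (L): throw ball3 h=4 -> lands@12:L; in-air after throw: [b4@9:R b1@10:L b2@11:R b3@12:L]

Answer: ball4:lands@9:R ball1:lands@10:L ball2:lands@11:R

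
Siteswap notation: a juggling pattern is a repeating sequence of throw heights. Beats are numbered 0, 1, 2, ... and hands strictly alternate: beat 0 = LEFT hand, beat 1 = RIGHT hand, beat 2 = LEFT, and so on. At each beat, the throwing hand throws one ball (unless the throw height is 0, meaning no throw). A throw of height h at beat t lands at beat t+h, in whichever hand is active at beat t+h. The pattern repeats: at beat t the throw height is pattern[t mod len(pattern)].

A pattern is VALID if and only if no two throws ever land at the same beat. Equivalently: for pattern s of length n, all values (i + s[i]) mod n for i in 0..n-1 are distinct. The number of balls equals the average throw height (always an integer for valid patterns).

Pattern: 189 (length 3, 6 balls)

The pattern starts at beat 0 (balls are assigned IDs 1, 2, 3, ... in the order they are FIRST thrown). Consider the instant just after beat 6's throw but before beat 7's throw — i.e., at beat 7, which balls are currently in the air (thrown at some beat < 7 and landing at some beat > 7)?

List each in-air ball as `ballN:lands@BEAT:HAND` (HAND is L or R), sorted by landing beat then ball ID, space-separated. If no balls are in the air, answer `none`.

Beat 0 (L): throw ball1 h=1 -> lands@1:R; in-air after throw: [b1@1:R]
Beat 1 (R): throw ball1 h=8 -> lands@9:R; in-air after throw: [b1@9:R]
Beat 2 (L): throw ball2 h=9 -> lands@11:R; in-air after throw: [b1@9:R b2@11:R]
Beat 3 (R): throw ball3 h=1 -> lands@4:L; in-air after throw: [b3@4:L b1@9:R b2@11:R]
Beat 4 (L): throw ball3 h=8 -> lands@12:L; in-air after throw: [b1@9:R b2@11:R b3@12:L]
Beat 5 (R): throw ball4 h=9 -> lands@14:L; in-air after throw: [b1@9:R b2@11:R b3@12:L b4@14:L]
Beat 6 (L): throw ball5 h=1 -> lands@7:R; in-air after throw: [b5@7:R b1@9:R b2@11:R b3@12:L b4@14:L]
Beat 7 (R): throw ball5 h=8 -> lands@15:R; in-air after throw: [b1@9:R b2@11:R b3@12:L b4@14:L b5@15:R]

Answer: ball1:lands@9:R ball2:lands@11:R ball3:lands@12:L ball4:lands@14:L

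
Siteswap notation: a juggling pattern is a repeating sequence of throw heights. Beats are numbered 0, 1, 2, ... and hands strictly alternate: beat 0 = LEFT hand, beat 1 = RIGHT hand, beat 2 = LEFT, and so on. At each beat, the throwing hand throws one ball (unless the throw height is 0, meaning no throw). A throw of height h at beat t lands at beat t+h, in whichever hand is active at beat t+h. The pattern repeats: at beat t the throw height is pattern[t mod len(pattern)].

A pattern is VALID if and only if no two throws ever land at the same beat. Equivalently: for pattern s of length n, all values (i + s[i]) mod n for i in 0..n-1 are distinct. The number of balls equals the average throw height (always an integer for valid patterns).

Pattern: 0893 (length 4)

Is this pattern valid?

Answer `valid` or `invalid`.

i=0: (i + s[i]) mod n = (0 + 0) mod 4 = 0
i=1: (i + s[i]) mod n = (1 + 8) mod 4 = 1
i=2: (i + s[i]) mod n = (2 + 9) mod 4 = 3
i=3: (i + s[i]) mod n = (3 + 3) mod 4 = 2
Residues: [0, 1, 3, 2], distinct: True

Answer: valid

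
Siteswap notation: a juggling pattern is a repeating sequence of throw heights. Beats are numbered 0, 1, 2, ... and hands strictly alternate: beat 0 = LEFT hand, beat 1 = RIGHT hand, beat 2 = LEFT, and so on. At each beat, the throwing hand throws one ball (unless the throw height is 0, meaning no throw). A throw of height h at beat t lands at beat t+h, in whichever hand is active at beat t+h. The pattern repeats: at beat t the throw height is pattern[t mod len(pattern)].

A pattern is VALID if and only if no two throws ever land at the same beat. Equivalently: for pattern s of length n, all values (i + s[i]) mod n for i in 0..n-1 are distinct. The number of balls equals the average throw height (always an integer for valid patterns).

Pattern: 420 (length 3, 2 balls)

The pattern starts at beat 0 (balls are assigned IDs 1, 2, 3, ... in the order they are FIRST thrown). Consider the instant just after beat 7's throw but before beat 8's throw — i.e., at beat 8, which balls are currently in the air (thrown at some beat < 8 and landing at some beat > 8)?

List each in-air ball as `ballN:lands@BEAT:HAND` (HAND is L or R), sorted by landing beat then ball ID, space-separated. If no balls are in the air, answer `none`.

Beat 0 (L): throw ball1 h=4 -> lands@4:L; in-air after throw: [b1@4:L]
Beat 1 (R): throw ball2 h=2 -> lands@3:R; in-air after throw: [b2@3:R b1@4:L]
Beat 3 (R): throw ball2 h=4 -> lands@7:R; in-air after throw: [b1@4:L b2@7:R]
Beat 4 (L): throw ball1 h=2 -> lands@6:L; in-air after throw: [b1@6:L b2@7:R]
Beat 6 (L): throw ball1 h=4 -> lands@10:L; in-air after throw: [b2@7:R b1@10:L]
Beat 7 (R): throw ball2 h=2 -> lands@9:R; in-air after throw: [b2@9:R b1@10:L]

Answer: ball2:lands@9:R ball1:lands@10:L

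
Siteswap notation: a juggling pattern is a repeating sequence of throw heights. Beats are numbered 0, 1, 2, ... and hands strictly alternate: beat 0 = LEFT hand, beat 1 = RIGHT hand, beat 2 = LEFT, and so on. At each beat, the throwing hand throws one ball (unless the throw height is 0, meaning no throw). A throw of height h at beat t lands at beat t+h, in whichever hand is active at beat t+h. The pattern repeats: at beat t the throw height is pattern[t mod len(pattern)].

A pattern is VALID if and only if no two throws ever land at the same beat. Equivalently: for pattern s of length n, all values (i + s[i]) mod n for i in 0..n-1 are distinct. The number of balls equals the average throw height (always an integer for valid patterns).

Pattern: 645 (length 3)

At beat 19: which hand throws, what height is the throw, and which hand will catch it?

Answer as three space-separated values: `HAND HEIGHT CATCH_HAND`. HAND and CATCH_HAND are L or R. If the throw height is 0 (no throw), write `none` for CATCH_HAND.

Beat 19: 19 mod 2 = 1, so hand = R
Throw height = pattern[19 mod 3] = pattern[1] = 4
Lands at beat 19+4=23, 23 mod 2 = 1, so catch hand = R

Answer: R 4 R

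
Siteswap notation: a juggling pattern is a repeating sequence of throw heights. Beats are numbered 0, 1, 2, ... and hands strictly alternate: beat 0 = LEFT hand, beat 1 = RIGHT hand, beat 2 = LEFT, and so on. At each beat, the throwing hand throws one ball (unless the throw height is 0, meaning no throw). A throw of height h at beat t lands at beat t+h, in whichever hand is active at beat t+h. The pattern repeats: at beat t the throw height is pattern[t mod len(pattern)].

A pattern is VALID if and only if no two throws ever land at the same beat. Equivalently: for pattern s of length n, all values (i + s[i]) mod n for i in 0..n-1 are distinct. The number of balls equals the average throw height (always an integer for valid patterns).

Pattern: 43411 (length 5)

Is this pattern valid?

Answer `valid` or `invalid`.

Answer: invalid

Derivation:
i=0: (i + s[i]) mod n = (0 + 4) mod 5 = 4
i=1: (i + s[i]) mod n = (1 + 3) mod 5 = 4
i=2: (i + s[i]) mod n = (2 + 4) mod 5 = 1
i=3: (i + s[i]) mod n = (3 + 1) mod 5 = 4
i=4: (i + s[i]) mod n = (4 + 1) mod 5 = 0
Residues: [4, 4, 1, 4, 0], distinct: False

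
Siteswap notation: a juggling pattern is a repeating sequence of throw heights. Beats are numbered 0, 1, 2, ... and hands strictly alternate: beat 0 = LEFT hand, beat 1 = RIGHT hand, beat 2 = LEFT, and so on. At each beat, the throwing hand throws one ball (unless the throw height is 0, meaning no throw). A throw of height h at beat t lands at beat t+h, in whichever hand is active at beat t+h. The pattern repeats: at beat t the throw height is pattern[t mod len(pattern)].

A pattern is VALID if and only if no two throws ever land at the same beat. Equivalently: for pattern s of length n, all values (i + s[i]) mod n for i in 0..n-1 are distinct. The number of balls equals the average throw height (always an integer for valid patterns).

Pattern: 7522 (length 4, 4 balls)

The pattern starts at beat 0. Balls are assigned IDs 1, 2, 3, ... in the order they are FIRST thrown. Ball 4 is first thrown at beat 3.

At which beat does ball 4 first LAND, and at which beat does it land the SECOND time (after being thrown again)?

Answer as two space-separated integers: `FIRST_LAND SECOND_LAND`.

Answer: 5 10

Derivation:
Beat 0 (L): throw ball1 h=7 -> lands@7:R; in-air after throw: [b1@7:R]
Beat 1 (R): throw ball2 h=5 -> lands@6:L; in-air after throw: [b2@6:L b1@7:R]
Beat 2 (L): throw ball3 h=2 -> lands@4:L; in-air after throw: [b3@4:L b2@6:L b1@7:R]
Beat 3 (R): throw ball4 h=2 -> lands@5:R; in-air after throw: [b3@4:L b4@5:R b2@6:L b1@7:R]
Beat 4 (L): throw ball3 h=7 -> lands@11:R; in-air after throw: [b4@5:R b2@6:L b1@7:R b3@11:R]
Beat 5 (R): throw ball4 h=5 -> lands@10:L; in-air after throw: [b2@6:L b1@7:R b4@10:L b3@11:R]
Beat 6 (L): throw ball2 h=2 -> lands@8:L; in-air after throw: [b1@7:R b2@8:L b4@10:L b3@11:R]
Beat 7 (R): throw ball1 h=2 -> lands@9:R; in-air after throw: [b2@8:L b1@9:R b4@10:L b3@11:R]
Beat 8 (L): throw ball2 h=7 -> lands@15:R; in-air after throw: [b1@9:R b4@10:L b3@11:R b2@15:R]
Beat 9 (R): throw ball1 h=5 -> lands@14:L; in-air after throw: [b4@10:L b3@11:R b1@14:L b2@15:R]
Beat 10 (L): throw ball4 h=2 -> lands@12:L; in-air after throw: [b3@11:R b4@12:L b1@14:L b2@15:R]
Ball 4: thrown@3 h=2 -> first land @5; rethrown@5 h=5 -> second land @10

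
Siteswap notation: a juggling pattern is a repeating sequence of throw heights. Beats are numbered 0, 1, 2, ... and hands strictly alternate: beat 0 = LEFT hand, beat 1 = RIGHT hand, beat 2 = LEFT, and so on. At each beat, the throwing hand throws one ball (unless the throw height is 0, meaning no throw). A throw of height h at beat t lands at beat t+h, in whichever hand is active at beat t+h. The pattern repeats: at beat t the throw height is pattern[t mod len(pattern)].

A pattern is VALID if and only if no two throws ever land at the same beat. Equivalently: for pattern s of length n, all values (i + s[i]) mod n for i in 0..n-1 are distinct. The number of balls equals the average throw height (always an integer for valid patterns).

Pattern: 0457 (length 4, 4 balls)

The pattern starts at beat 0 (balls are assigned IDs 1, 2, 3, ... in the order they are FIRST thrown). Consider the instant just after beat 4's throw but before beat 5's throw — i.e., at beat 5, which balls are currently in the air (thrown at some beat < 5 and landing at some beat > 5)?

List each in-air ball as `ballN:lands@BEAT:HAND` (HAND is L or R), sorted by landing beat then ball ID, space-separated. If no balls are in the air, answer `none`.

Answer: ball2:lands@7:R ball3:lands@10:L

Derivation:
Beat 1 (R): throw ball1 h=4 -> lands@5:R; in-air after throw: [b1@5:R]
Beat 2 (L): throw ball2 h=5 -> lands@7:R; in-air after throw: [b1@5:R b2@7:R]
Beat 3 (R): throw ball3 h=7 -> lands@10:L; in-air after throw: [b1@5:R b2@7:R b3@10:L]
Beat 5 (R): throw ball1 h=4 -> lands@9:R; in-air after throw: [b2@7:R b1@9:R b3@10:L]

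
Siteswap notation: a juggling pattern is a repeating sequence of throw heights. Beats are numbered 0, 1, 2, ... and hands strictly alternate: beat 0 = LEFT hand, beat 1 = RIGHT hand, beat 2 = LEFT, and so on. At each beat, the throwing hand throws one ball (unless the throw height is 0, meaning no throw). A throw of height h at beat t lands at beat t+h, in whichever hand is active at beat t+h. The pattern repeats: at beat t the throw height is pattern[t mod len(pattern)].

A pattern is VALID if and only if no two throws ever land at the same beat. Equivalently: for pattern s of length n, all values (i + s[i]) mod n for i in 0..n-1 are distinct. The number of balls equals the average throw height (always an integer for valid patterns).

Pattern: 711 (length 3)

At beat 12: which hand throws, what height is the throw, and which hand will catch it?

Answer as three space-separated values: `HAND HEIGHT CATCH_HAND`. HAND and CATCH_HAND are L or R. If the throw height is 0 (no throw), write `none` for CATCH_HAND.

Beat 12: 12 mod 2 = 0, so hand = L
Throw height = pattern[12 mod 3] = pattern[0] = 7
Lands at beat 12+7=19, 19 mod 2 = 1, so catch hand = R

Answer: L 7 R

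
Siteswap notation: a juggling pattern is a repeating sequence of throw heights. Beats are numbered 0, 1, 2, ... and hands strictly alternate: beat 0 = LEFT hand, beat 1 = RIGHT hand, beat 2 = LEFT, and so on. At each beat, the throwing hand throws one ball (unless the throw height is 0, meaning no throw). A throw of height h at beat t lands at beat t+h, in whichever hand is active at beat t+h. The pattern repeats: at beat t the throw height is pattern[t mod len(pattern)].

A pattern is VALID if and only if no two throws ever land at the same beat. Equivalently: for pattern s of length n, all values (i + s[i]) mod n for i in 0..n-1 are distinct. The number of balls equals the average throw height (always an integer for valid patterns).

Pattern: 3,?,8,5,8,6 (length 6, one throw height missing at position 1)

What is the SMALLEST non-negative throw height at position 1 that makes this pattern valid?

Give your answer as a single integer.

Answer: 0

Derivation:
i=0: (0 + 3) mod 6 = 3
i=1: s[i]=? (unknown)
i=2: (2 + 8) mod 6 = 4
i=3: (3 + 5) mod 6 = 2
i=4: (4 + 8) mod 6 = 0
i=5: (5 + 6) mod 6 = 5
Known residues: [0, 2, 3, 4, 5]; need a permutation of 0..5, so missing residue r = 1
Need (1 + s) mod 6 = 1; smallest s = (1 - 1) mod 6 = 0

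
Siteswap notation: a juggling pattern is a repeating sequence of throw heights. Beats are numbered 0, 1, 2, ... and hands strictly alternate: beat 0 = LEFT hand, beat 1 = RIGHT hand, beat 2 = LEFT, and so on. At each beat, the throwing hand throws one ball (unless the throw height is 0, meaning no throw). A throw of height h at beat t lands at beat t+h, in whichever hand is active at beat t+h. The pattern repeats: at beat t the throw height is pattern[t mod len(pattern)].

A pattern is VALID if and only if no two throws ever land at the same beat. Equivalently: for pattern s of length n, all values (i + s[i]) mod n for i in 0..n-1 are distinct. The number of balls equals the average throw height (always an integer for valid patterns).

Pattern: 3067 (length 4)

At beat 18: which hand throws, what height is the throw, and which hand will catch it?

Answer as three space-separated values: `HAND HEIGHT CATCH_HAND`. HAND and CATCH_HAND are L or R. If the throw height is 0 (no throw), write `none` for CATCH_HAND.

Beat 18: 18 mod 2 = 0, so hand = L
Throw height = pattern[18 mod 4] = pattern[2] = 6
Lands at beat 18+6=24, 24 mod 2 = 0, so catch hand = L

Answer: L 6 L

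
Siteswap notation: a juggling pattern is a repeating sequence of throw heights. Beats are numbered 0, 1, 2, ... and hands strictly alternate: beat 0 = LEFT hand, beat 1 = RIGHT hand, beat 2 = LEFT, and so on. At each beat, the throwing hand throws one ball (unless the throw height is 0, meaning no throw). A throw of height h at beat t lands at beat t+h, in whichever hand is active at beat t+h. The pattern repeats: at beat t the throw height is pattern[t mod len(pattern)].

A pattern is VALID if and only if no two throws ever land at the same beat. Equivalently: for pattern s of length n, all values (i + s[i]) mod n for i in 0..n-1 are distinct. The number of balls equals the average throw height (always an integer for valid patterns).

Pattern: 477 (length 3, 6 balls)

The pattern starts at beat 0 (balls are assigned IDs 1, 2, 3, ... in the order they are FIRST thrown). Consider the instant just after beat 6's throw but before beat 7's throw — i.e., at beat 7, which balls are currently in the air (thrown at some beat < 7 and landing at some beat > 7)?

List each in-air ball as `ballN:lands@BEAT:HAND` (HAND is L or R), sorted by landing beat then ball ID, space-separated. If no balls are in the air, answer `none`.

Answer: ball2:lands@8:L ball3:lands@9:R ball6:lands@10:L ball1:lands@11:R ball5:lands@12:L

Derivation:
Beat 0 (L): throw ball1 h=4 -> lands@4:L; in-air after throw: [b1@4:L]
Beat 1 (R): throw ball2 h=7 -> lands@8:L; in-air after throw: [b1@4:L b2@8:L]
Beat 2 (L): throw ball3 h=7 -> lands@9:R; in-air after throw: [b1@4:L b2@8:L b3@9:R]
Beat 3 (R): throw ball4 h=4 -> lands@7:R; in-air after throw: [b1@4:L b4@7:R b2@8:L b3@9:R]
Beat 4 (L): throw ball1 h=7 -> lands@11:R; in-air after throw: [b4@7:R b2@8:L b3@9:R b1@11:R]
Beat 5 (R): throw ball5 h=7 -> lands@12:L; in-air after throw: [b4@7:R b2@8:L b3@9:R b1@11:R b5@12:L]
Beat 6 (L): throw ball6 h=4 -> lands@10:L; in-air after throw: [b4@7:R b2@8:L b3@9:R b6@10:L b1@11:R b5@12:L]
Beat 7 (R): throw ball4 h=7 -> lands@14:L; in-air after throw: [b2@8:L b3@9:R b6@10:L b1@11:R b5@12:L b4@14:L]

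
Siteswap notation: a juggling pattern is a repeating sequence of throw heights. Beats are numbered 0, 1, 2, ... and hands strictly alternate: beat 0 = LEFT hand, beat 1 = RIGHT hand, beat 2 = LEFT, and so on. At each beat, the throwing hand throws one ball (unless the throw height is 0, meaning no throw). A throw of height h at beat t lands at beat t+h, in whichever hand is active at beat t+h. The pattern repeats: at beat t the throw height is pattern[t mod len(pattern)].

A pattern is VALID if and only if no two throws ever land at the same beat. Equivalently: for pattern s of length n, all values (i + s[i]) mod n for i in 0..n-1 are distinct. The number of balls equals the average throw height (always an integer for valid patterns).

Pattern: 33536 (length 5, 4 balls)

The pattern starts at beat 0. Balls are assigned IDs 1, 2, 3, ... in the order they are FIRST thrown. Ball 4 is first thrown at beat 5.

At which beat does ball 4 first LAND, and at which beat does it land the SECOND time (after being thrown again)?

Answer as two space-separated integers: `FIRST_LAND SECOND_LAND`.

Beat 0 (L): throw ball1 h=3 -> lands@3:R; in-air after throw: [b1@3:R]
Beat 1 (R): throw ball2 h=3 -> lands@4:L; in-air after throw: [b1@3:R b2@4:L]
Beat 2 (L): throw ball3 h=5 -> lands@7:R; in-air after throw: [b1@3:R b2@4:L b3@7:R]
Beat 3 (R): throw ball1 h=3 -> lands@6:L; in-air after throw: [b2@4:L b1@6:L b3@7:R]
Beat 4 (L): throw ball2 h=6 -> lands@10:L; in-air after throw: [b1@6:L b3@7:R b2@10:L]
Beat 5 (R): throw ball4 h=3 -> lands@8:L; in-air after throw: [b1@6:L b3@7:R b4@8:L b2@10:L]
Beat 6 (L): throw ball1 h=3 -> lands@9:R; in-air after throw: [b3@7:R b4@8:L b1@9:R b2@10:L]
Beat 7 (R): throw ball3 h=5 -> lands@12:L; in-air after throw: [b4@8:L b1@9:R b2@10:L b3@12:L]
Beat 8 (L): throw ball4 h=3 -> lands@11:R; in-air after throw: [b1@9:R b2@10:L b4@11:R b3@12:L]
Beat 9 (R): throw ball1 h=6 -> lands@15:R; in-air after throw: [b2@10:L b4@11:R b3@12:L b1@15:R]
Beat 10 (L): throw ball2 h=3 -> lands@13:R; in-air after throw: [b4@11:R b3@12:L b2@13:R b1@15:R]
Beat 11 (R): throw ball4 h=3 -> lands@14:L; in-air after throw: [b3@12:L b2@13:R b4@14:L b1@15:R]
Ball 4: thrown@5 h=3 -> first land @8; rethrown@8 h=3 -> second land @11

Answer: 8 11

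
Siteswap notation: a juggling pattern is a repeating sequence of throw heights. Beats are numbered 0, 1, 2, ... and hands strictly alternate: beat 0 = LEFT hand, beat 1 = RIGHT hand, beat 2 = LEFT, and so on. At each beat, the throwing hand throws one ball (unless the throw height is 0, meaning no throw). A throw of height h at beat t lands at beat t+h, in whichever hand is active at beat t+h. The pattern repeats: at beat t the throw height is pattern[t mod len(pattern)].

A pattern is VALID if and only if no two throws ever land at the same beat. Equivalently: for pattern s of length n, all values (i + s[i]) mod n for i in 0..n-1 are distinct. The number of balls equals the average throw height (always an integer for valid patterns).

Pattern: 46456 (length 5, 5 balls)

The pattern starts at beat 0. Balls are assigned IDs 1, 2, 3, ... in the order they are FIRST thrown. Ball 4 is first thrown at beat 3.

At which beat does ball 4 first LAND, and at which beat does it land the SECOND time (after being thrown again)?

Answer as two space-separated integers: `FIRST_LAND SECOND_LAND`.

Answer: 8 13

Derivation:
Beat 0 (L): throw ball1 h=4 -> lands@4:L; in-air after throw: [b1@4:L]
Beat 1 (R): throw ball2 h=6 -> lands@7:R; in-air after throw: [b1@4:L b2@7:R]
Beat 2 (L): throw ball3 h=4 -> lands@6:L; in-air after throw: [b1@4:L b3@6:L b2@7:R]
Beat 3 (R): throw ball4 h=5 -> lands@8:L; in-air after throw: [b1@4:L b3@6:L b2@7:R b4@8:L]
Beat 4 (L): throw ball1 h=6 -> lands@10:L; in-air after throw: [b3@6:L b2@7:R b4@8:L b1@10:L]
Beat 5 (R): throw ball5 h=4 -> lands@9:R; in-air after throw: [b3@6:L b2@7:R b4@8:L b5@9:R b1@10:L]
Beat 6 (L): throw ball3 h=6 -> lands@12:L; in-air after throw: [b2@7:R b4@8:L b5@9:R b1@10:L b3@12:L]
Beat 7 (R): throw ball2 h=4 -> lands@11:R; in-air after throw: [b4@8:L b5@9:R b1@10:L b2@11:R b3@12:L]
Beat 8 (L): throw ball4 h=5 -> lands@13:R; in-air after throw: [b5@9:R b1@10:L b2@11:R b3@12:L b4@13:R]
Beat 9 (R): throw ball5 h=6 -> lands@15:R; in-air after throw: [b1@10:L b2@11:R b3@12:L b4@13:R b5@15:R]
Beat 10 (L): throw ball1 h=4 -> lands@14:L; in-air after throw: [b2@11:R b3@12:L b4@13:R b1@14:L b5@15:R]
Beat 11 (R): throw ball2 h=6 -> lands@17:R; in-air after throw: [b3@12:L b4@13:R b1@14:L b5@15:R b2@17:R]
Ball 4: thrown@3 h=5 -> first land @8; rethrown@8 h=5 -> second land @13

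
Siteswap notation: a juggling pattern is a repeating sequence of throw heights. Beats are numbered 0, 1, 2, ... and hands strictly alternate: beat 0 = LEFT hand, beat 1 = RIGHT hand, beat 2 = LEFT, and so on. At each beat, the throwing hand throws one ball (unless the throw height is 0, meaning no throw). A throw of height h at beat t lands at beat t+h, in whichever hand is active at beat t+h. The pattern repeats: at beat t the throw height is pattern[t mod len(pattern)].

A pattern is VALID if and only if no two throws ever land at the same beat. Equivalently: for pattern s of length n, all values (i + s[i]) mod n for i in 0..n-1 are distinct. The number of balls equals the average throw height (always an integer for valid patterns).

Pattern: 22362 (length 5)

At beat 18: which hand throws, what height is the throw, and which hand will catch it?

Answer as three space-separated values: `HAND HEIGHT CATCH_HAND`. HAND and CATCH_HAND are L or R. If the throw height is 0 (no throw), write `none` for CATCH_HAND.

Answer: L 6 L

Derivation:
Beat 18: 18 mod 2 = 0, so hand = L
Throw height = pattern[18 mod 5] = pattern[3] = 6
Lands at beat 18+6=24, 24 mod 2 = 0, so catch hand = L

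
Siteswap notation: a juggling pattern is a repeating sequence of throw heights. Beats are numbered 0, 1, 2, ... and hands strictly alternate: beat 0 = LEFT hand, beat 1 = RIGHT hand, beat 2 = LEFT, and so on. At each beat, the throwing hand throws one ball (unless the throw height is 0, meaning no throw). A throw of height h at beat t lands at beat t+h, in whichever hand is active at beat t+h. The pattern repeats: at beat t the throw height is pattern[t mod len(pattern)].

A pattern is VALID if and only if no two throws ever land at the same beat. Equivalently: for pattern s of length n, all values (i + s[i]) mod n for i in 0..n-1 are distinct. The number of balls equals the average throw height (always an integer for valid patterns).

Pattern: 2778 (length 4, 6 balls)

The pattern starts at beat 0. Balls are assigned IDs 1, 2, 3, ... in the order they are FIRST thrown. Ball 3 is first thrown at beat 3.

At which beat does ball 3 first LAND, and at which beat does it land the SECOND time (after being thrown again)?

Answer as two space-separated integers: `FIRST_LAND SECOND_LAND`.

Beat 0 (L): throw ball1 h=2 -> lands@2:L; in-air after throw: [b1@2:L]
Beat 1 (R): throw ball2 h=7 -> lands@8:L; in-air after throw: [b1@2:L b2@8:L]
Beat 2 (L): throw ball1 h=7 -> lands@9:R; in-air after throw: [b2@8:L b1@9:R]
Beat 3 (R): throw ball3 h=8 -> lands@11:R; in-air after throw: [b2@8:L b1@9:R b3@11:R]
Beat 4 (L): throw ball4 h=2 -> lands@6:L; in-air after throw: [b4@6:L b2@8:L b1@9:R b3@11:R]
Beat 5 (R): throw ball5 h=7 -> lands@12:L; in-air after throw: [b4@6:L b2@8:L b1@9:R b3@11:R b5@12:L]
Beat 6 (L): throw ball4 h=7 -> lands@13:R; in-air after throw: [b2@8:L b1@9:R b3@11:R b5@12:L b4@13:R]
Beat 7 (R): throw ball6 h=8 -> lands@15:R; in-air after throw: [b2@8:L b1@9:R b3@11:R b5@12:L b4@13:R b6@15:R]
Beat 8 (L): throw ball2 h=2 -> lands@10:L; in-air after throw: [b1@9:R b2@10:L b3@11:R b5@12:L b4@13:R b6@15:R]
Beat 9 (R): throw ball1 h=7 -> lands@16:L; in-air after throw: [b2@10:L b3@11:R b5@12:L b4@13:R b6@15:R b1@16:L]
Beat 10 (L): throw ball2 h=7 -> lands@17:R; in-air after throw: [b3@11:R b5@12:L b4@13:R b6@15:R b1@16:L b2@17:R]
Beat 11 (R): throw ball3 h=8 -> lands@19:R; in-air after throw: [b5@12:L b4@13:R b6@15:R b1@16:L b2@17:R b3@19:R]
Beat 12 (L): throw ball5 h=2 -> lands@14:L; in-air after throw: [b4@13:R b5@14:L b6@15:R b1@16:L b2@17:R b3@19:R]
Ball 3: thrown@3 h=8 -> first land @11; rethrown@11 h=8 -> second land @19

Answer: 11 19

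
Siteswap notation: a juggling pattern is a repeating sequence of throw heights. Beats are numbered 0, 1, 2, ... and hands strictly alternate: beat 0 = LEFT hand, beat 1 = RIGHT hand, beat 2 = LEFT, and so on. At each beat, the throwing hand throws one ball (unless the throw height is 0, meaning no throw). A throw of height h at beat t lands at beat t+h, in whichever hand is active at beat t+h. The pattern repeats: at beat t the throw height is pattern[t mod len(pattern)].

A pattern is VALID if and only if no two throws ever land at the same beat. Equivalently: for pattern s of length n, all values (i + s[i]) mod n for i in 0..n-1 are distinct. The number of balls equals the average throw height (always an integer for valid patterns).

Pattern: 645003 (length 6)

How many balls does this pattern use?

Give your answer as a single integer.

Answer: 3

Derivation:
Pattern = [6, 4, 5, 0, 0, 3], length n = 6
  position 0: throw height = 6, running sum = 6
  position 1: throw height = 4, running sum = 10
  position 2: throw height = 5, running sum = 15
  position 3: throw height = 0, running sum = 15
  position 4: throw height = 0, running sum = 15
  position 5: throw height = 3, running sum = 18
Total sum = 18; balls = sum / n = 18 / 6 = 3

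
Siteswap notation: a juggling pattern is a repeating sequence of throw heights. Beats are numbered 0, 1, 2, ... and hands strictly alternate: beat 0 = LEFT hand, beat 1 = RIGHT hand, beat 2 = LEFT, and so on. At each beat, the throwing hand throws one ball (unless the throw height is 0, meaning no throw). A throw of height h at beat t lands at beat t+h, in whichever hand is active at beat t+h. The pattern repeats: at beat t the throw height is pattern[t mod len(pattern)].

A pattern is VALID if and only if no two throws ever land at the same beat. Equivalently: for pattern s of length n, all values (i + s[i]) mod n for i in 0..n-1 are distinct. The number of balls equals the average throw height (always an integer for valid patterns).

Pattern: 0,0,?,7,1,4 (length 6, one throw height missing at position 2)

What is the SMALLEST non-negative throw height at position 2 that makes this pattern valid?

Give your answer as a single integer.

Answer: 0

Derivation:
i=0: (0 + 0) mod 6 = 0
i=1: (1 + 0) mod 6 = 1
i=2: s[i]=? (unknown)
i=3: (3 + 7) mod 6 = 4
i=4: (4 + 1) mod 6 = 5
i=5: (5 + 4) mod 6 = 3
Known residues: [0, 1, 3, 4, 5]; need a permutation of 0..5, so missing residue r = 2
Need (2 + s) mod 6 = 2; smallest s = (2 - 2) mod 6 = 0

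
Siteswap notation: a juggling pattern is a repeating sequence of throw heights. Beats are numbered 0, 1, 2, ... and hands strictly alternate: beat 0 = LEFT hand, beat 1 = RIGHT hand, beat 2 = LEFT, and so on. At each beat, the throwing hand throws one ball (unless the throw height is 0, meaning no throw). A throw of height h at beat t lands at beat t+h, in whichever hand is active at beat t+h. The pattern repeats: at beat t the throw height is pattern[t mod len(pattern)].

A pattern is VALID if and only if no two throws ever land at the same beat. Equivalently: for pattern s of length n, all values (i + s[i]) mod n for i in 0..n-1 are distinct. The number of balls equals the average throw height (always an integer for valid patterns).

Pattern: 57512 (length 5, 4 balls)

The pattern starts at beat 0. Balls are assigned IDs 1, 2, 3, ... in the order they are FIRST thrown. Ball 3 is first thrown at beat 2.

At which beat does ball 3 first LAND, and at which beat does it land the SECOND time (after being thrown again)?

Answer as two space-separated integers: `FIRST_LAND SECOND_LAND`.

Beat 0 (L): throw ball1 h=5 -> lands@5:R; in-air after throw: [b1@5:R]
Beat 1 (R): throw ball2 h=7 -> lands@8:L; in-air after throw: [b1@5:R b2@8:L]
Beat 2 (L): throw ball3 h=5 -> lands@7:R; in-air after throw: [b1@5:R b3@7:R b2@8:L]
Beat 3 (R): throw ball4 h=1 -> lands@4:L; in-air after throw: [b4@4:L b1@5:R b3@7:R b2@8:L]
Beat 4 (L): throw ball4 h=2 -> lands@6:L; in-air after throw: [b1@5:R b4@6:L b3@7:R b2@8:L]
Beat 5 (R): throw ball1 h=5 -> lands@10:L; in-air after throw: [b4@6:L b3@7:R b2@8:L b1@10:L]
Beat 6 (L): throw ball4 h=7 -> lands@13:R; in-air after throw: [b3@7:R b2@8:L b1@10:L b4@13:R]
Beat 7 (R): throw ball3 h=5 -> lands@12:L; in-air after throw: [b2@8:L b1@10:L b3@12:L b4@13:R]
Beat 8 (L): throw ball2 h=1 -> lands@9:R; in-air after throw: [b2@9:R b1@10:L b3@12:L b4@13:R]
Beat 9 (R): throw ball2 h=2 -> lands@11:R; in-air after throw: [b1@10:L b2@11:R b3@12:L b4@13:R]
Beat 10 (L): throw ball1 h=5 -> lands@15:R; in-air after throw: [b2@11:R b3@12:L b4@13:R b1@15:R]
Beat 11 (R): throw ball2 h=7 -> lands@18:L; in-air after throw: [b3@12:L b4@13:R b1@15:R b2@18:L]
Beat 12 (L): throw ball3 h=5 -> lands@17:R; in-air after throw: [b4@13:R b1@15:R b3@17:R b2@18:L]
Ball 3: thrown@2 h=5 -> first land @7; rethrown@7 h=5 -> second land @12

Answer: 7 12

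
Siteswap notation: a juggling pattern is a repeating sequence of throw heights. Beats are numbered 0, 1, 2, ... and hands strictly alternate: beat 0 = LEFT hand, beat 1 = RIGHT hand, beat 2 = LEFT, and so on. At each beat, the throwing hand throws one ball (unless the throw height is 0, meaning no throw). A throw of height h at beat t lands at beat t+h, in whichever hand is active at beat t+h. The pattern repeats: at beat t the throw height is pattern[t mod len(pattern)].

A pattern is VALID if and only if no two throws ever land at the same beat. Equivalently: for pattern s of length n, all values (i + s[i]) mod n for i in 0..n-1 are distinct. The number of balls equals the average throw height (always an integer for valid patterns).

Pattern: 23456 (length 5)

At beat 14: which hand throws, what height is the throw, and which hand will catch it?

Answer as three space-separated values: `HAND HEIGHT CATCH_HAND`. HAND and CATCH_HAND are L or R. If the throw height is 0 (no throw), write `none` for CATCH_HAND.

Answer: L 6 L

Derivation:
Beat 14: 14 mod 2 = 0, so hand = L
Throw height = pattern[14 mod 5] = pattern[4] = 6
Lands at beat 14+6=20, 20 mod 2 = 0, so catch hand = L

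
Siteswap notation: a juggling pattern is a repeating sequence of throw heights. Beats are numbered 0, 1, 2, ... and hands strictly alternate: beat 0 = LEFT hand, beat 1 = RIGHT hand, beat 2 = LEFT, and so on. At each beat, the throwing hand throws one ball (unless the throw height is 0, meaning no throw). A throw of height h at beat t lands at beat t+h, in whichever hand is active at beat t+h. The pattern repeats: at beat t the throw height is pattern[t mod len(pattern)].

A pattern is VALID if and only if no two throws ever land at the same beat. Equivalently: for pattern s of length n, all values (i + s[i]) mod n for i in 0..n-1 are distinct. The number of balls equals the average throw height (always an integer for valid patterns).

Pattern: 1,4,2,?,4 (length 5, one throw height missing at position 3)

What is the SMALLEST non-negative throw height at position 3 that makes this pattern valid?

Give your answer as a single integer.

i=0: (0 + 1) mod 5 = 1
i=1: (1 + 4) mod 5 = 0
i=2: (2 + 2) mod 5 = 4
i=3: s[i]=? (unknown)
i=4: (4 + 4) mod 5 = 3
Known residues: [0, 1, 3, 4]; need a permutation of 0..4, so missing residue r = 2
Need (3 + s) mod 5 = 2; smallest s = (2 - 3) mod 5 = 4

Answer: 4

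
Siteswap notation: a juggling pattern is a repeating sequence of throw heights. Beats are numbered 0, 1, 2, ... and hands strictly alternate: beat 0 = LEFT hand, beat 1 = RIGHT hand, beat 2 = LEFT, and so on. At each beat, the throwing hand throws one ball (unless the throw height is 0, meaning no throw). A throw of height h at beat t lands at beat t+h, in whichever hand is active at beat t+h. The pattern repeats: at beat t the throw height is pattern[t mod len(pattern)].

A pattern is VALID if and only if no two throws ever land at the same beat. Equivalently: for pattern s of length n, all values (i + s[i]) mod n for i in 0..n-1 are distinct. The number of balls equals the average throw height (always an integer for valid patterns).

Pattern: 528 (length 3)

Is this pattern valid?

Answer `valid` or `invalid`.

Answer: valid

Derivation:
i=0: (i + s[i]) mod n = (0 + 5) mod 3 = 2
i=1: (i + s[i]) mod n = (1 + 2) mod 3 = 0
i=2: (i + s[i]) mod n = (2 + 8) mod 3 = 1
Residues: [2, 0, 1], distinct: True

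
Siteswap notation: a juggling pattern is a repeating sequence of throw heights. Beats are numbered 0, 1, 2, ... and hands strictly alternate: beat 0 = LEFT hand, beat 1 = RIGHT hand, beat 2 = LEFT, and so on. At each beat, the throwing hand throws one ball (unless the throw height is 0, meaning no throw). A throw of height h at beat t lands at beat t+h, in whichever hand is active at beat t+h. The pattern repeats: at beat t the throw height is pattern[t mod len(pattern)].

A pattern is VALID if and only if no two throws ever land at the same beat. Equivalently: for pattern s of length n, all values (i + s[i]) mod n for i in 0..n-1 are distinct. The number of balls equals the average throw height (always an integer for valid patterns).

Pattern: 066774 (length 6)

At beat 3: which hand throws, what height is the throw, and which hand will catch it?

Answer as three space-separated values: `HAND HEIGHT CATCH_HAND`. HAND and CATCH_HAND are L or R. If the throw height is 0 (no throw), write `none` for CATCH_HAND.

Beat 3: 3 mod 2 = 1, so hand = R
Throw height = pattern[3 mod 6] = pattern[3] = 7
Lands at beat 3+7=10, 10 mod 2 = 0, so catch hand = L

Answer: R 7 L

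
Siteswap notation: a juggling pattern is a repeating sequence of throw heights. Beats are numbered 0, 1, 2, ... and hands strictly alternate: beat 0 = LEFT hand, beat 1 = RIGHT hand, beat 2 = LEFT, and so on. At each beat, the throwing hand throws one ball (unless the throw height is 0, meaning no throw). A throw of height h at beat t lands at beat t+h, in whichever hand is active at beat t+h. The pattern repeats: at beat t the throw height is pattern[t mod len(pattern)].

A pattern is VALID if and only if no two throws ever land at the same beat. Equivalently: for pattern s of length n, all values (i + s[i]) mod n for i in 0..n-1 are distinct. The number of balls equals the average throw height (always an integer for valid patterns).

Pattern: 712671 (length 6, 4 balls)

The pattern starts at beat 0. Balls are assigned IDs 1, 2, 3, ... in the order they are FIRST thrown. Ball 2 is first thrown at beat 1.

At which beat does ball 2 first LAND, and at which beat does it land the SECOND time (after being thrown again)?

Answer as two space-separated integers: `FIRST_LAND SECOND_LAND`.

Beat 0 (L): throw ball1 h=7 -> lands@7:R; in-air after throw: [b1@7:R]
Beat 1 (R): throw ball2 h=1 -> lands@2:L; in-air after throw: [b2@2:L b1@7:R]
Beat 2 (L): throw ball2 h=2 -> lands@4:L; in-air after throw: [b2@4:L b1@7:R]
Beat 3 (R): throw ball3 h=6 -> lands@9:R; in-air after throw: [b2@4:L b1@7:R b3@9:R]
Beat 4 (L): throw ball2 h=7 -> lands@11:R; in-air after throw: [b1@7:R b3@9:R b2@11:R]
Ball 2: thrown@1 h=1 -> first land @2; rethrown@2 h=2 -> second land @4

Answer: 2 4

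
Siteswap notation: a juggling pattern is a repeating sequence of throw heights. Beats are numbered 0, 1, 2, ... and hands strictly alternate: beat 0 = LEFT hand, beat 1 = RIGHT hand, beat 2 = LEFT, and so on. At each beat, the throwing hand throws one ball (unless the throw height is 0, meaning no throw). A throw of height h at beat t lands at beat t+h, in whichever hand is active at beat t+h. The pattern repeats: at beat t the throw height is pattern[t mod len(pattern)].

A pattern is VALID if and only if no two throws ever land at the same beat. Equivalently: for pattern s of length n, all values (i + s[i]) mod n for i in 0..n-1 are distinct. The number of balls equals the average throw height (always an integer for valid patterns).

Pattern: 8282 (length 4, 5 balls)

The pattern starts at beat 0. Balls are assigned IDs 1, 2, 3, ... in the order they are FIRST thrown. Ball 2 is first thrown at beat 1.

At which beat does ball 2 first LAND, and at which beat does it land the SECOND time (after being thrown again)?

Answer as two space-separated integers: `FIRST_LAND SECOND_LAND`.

Answer: 3 5

Derivation:
Beat 0 (L): throw ball1 h=8 -> lands@8:L; in-air after throw: [b1@8:L]
Beat 1 (R): throw ball2 h=2 -> lands@3:R; in-air after throw: [b2@3:R b1@8:L]
Beat 2 (L): throw ball3 h=8 -> lands@10:L; in-air after throw: [b2@3:R b1@8:L b3@10:L]
Beat 3 (R): throw ball2 h=2 -> lands@5:R; in-air after throw: [b2@5:R b1@8:L b3@10:L]
Beat 4 (L): throw ball4 h=8 -> lands@12:L; in-air after throw: [b2@5:R b1@8:L b3@10:L b4@12:L]
Beat 5 (R): throw ball2 h=2 -> lands@7:R; in-air after throw: [b2@7:R b1@8:L b3@10:L b4@12:L]
Ball 2: thrown@1 h=2 -> first land @3; rethrown@3 h=2 -> second land @5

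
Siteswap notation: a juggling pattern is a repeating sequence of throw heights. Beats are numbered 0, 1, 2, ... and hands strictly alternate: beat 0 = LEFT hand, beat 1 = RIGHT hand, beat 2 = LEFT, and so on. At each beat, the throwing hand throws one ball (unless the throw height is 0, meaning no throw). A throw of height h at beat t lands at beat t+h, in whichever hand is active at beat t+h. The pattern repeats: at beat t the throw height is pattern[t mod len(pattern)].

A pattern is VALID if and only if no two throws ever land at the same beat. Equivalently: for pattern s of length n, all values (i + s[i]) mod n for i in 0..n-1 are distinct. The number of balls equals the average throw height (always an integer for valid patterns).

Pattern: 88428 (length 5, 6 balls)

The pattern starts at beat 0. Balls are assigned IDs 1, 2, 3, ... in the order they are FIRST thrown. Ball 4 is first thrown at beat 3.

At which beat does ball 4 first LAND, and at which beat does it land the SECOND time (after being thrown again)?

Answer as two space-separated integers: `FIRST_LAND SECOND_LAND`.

Beat 0 (L): throw ball1 h=8 -> lands@8:L; in-air after throw: [b1@8:L]
Beat 1 (R): throw ball2 h=8 -> lands@9:R; in-air after throw: [b1@8:L b2@9:R]
Beat 2 (L): throw ball3 h=4 -> lands@6:L; in-air after throw: [b3@6:L b1@8:L b2@9:R]
Beat 3 (R): throw ball4 h=2 -> lands@5:R; in-air after throw: [b4@5:R b3@6:L b1@8:L b2@9:R]
Beat 4 (L): throw ball5 h=8 -> lands@12:L; in-air after throw: [b4@5:R b3@6:L b1@8:L b2@9:R b5@12:L]
Beat 5 (R): throw ball4 h=8 -> lands@13:R; in-air after throw: [b3@6:L b1@8:L b2@9:R b5@12:L b4@13:R]
Beat 6 (L): throw ball3 h=8 -> lands@14:L; in-air after throw: [b1@8:L b2@9:R b5@12:L b4@13:R b3@14:L]
Beat 7 (R): throw ball6 h=4 -> lands@11:R; in-air after throw: [b1@8:L b2@9:R b6@11:R b5@12:L b4@13:R b3@14:L]
Beat 8 (L): throw ball1 h=2 -> lands@10:L; in-air after throw: [b2@9:R b1@10:L b6@11:R b5@12:L b4@13:R b3@14:L]
Beat 9 (R): throw ball2 h=8 -> lands@17:R; in-air after throw: [b1@10:L b6@11:R b5@12:L b4@13:R b3@14:L b2@17:R]
Beat 10 (L): throw ball1 h=8 -> lands@18:L; in-air after throw: [b6@11:R b5@12:L b4@13:R b3@14:L b2@17:R b1@18:L]
Beat 11 (R): throw ball6 h=8 -> lands@19:R; in-air after throw: [b5@12:L b4@13:R b3@14:L b2@17:R b1@18:L b6@19:R]
Ball 4: thrown@3 h=2 -> first land @5; rethrown@5 h=8 -> second land @13

Answer: 5 13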